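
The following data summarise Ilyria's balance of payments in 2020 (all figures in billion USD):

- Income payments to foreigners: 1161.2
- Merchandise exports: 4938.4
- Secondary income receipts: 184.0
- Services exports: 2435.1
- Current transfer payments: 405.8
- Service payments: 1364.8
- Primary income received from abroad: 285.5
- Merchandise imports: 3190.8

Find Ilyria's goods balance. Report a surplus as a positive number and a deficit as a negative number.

Goods balance = 4938.4 - 3190.8 = 1747.6

1747.6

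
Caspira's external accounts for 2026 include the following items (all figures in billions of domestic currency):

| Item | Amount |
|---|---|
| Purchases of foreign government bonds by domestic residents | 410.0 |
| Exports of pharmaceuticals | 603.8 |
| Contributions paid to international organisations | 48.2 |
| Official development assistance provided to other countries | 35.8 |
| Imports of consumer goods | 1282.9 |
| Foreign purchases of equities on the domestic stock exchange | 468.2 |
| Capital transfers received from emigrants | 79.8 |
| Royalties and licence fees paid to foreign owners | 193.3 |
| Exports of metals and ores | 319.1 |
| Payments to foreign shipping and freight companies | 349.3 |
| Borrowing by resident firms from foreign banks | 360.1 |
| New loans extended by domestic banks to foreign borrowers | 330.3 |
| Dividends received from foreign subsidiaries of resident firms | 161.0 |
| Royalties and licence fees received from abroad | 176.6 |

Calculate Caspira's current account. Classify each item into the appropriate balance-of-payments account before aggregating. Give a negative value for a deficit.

Goods: 319.1 - 1282.9 + 603.8 = -360.0
Services: 176.6 - 349.3 - 193.3 = -366.0
Primary income: 161.0
Secondary income: -35.8 - 48.2 = -84.0
Current account = (-360.0) + (-366.0) + 161.0 + (-84.0) = -649.0
(Excluded from the current account — financial account: purchases of foreign government bonds by domestic residents 410.0, foreign purchases of equities on the domestic stock exchange 468.2, borrowing by resident firms from foreign banks 360.1, new loans extended by domestic banks to foreign borrowers 330.3; capital account: capital transfers received from emigrants 79.8.)

-649.0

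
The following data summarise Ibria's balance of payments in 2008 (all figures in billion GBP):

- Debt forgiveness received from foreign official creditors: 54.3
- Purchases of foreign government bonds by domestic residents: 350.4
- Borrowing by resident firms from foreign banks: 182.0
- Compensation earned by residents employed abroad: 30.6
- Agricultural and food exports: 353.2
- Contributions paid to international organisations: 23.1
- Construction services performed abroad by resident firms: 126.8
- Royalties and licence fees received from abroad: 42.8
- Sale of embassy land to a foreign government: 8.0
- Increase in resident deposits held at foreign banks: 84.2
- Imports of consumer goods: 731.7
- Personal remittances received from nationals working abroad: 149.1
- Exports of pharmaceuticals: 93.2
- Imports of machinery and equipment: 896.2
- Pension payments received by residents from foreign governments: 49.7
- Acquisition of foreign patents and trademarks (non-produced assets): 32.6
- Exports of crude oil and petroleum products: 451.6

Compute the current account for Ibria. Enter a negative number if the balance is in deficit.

-354.0

Goods: -731.7 + 93.2 - 896.2 + 353.2 + 451.6 = -729.9
Services: 126.8 + 42.8 = 169.6
Primary income: 30.6
Secondary income: 49.7 + 149.1 - 23.1 = 175.7
Current account = (-729.9) + 169.6 + 30.6 + 175.7 = -354.0
(Excluded from the current account — capital account: debt forgiveness received from foreign official creditors 54.3, sale of embassy land to a foreign government 8.0, acquisition of foreign patents and trademarks (non-produced assets) 32.6; financial account: purchases of foreign government bonds by domestic residents 350.4, borrowing by resident firms from foreign banks 182.0, increase in resident deposits held at foreign banks 84.2.)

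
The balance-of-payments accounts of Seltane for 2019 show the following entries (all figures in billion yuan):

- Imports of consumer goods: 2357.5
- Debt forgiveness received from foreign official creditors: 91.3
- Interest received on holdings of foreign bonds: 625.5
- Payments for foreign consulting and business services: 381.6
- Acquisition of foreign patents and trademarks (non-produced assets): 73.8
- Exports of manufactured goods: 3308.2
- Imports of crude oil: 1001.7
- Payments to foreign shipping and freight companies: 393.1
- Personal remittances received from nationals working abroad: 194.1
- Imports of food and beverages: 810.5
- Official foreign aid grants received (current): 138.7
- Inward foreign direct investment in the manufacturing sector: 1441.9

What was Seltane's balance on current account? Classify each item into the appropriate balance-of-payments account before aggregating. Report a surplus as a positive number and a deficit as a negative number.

Goods: -810.5 + 3308.2 - 2357.5 - 1001.7 = -861.5
Services: -381.6 - 393.1 = -774.7
Primary income: 625.5
Secondary income: 138.7 + 194.1 = 332.8
Current account = (-861.5) + (-774.7) + 625.5 + 332.8 = -677.9
(Excluded from the current account — capital account: debt forgiveness received from foreign official creditors 91.3, acquisition of foreign patents and trademarks (non-produced assets) 73.8; financial account: inward foreign direct investment in the manufacturing sector 1441.9.)

-677.9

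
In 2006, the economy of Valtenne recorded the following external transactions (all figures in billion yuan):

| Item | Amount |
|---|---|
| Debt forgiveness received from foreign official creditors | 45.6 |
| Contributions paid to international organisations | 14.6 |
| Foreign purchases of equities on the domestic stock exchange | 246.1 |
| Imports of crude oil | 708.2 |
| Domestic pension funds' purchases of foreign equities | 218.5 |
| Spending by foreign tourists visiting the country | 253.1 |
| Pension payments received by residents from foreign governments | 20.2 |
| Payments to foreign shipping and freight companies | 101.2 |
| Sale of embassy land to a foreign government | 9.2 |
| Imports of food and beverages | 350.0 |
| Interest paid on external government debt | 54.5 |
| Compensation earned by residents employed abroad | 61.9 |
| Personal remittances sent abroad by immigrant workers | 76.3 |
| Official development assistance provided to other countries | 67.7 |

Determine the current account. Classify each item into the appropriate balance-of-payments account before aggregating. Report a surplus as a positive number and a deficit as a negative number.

Goods: -708.2 - 350.0 = -1058.2
Services: -101.2 + 253.1 = 151.9
Primary income: 61.9 - 54.5 = 7.4
Secondary income: -14.6 - 67.7 - 76.3 + 20.2 = -138.4
Current account = (-1058.2) + 151.9 + 7.4 + (-138.4) = -1037.3
(Excluded from the current account — capital account: debt forgiveness received from foreign official creditors 45.6, sale of embassy land to a foreign government 9.2; financial account: foreign purchases of equities on the domestic stock exchange 246.1, domestic pension funds' purchases of foreign equities 218.5.)

-1037.3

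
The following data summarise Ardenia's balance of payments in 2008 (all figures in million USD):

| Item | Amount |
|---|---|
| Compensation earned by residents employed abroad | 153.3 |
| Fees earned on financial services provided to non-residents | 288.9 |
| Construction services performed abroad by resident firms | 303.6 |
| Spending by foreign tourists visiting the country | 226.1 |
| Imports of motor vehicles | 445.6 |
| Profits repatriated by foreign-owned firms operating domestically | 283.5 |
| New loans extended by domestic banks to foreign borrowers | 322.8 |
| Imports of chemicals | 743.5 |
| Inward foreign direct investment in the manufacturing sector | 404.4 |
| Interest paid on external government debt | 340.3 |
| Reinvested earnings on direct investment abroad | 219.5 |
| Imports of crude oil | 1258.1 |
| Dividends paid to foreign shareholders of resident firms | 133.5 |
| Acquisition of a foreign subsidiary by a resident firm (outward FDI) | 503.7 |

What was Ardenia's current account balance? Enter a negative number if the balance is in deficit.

-2013.1

Goods: -743.5 - 1258.1 - 445.6 = -2447.2
Services: 303.6 + 226.1 + 288.9 = 818.6
Primary income: 219.5 - 340.3 - 283.5 - 133.5 + 153.3 = -384.5
Current account = (-2447.2) + 818.6 + (-384.5) = -2013.1
(Excluded from the current account — financial account: new loans extended by domestic banks to foreign borrowers 322.8, inward foreign direct investment in the manufacturing sector 404.4, acquisition of a foreign subsidiary by a resident firm (outward FDI) 503.7.)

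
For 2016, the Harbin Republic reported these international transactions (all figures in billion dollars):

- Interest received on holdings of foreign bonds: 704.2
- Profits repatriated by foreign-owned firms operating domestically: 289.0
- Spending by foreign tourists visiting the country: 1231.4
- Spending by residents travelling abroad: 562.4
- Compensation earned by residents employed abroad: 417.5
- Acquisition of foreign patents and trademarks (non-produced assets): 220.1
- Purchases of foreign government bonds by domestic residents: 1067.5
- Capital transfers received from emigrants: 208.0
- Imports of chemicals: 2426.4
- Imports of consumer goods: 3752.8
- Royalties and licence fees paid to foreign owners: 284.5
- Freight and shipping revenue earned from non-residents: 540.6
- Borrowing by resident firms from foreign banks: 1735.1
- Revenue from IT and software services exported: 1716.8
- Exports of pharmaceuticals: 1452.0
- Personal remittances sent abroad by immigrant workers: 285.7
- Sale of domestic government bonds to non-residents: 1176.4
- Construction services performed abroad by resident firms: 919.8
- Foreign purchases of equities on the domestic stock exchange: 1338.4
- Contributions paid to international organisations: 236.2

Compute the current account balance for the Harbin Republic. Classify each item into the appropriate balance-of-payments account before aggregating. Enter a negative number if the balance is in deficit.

Goods: -2426.4 - 3752.8 + 1452.0 = -4727.2
Services: -284.5 + 1716.8 + 540.6 + 919.8 - 562.4 + 1231.4 = 3561.7
Primary income: 704.2 - 289.0 + 417.5 = 832.7
Secondary income: -236.2 - 285.7 = -521.9
Current account = (-4727.2) + 3561.7 + 832.7 + (-521.9) = -854.7
(Excluded from the current account — capital account: acquisition of foreign patents and trademarks (non-produced assets) 220.1, capital transfers received from emigrants 208.0; financial account: purchases of foreign government bonds by domestic residents 1067.5, borrowing by resident firms from foreign banks 1735.1, sale of domestic government bonds to non-residents 1176.4, foreign purchases of equities on the domestic stock exchange 1338.4.)

-854.7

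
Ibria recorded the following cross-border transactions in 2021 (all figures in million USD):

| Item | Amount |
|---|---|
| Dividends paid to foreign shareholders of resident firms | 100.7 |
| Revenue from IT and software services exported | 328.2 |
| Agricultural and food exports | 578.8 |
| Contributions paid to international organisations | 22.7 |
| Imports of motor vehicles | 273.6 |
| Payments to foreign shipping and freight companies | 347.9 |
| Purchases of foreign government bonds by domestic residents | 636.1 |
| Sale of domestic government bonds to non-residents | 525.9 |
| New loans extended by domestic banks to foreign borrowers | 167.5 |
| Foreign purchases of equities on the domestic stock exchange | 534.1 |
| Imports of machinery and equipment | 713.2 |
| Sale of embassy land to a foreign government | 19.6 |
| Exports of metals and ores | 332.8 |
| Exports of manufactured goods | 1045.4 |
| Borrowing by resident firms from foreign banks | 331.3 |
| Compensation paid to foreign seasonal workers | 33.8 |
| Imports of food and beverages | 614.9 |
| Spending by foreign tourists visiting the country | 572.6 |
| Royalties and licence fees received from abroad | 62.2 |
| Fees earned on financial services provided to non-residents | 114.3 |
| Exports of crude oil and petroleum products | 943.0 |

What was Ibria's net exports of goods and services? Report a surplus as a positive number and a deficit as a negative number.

Goods: -713.2 + 943.0 + 578.8 - 273.6 - 614.9 + 332.8 + 1045.4 = 1298.3
Services: -347.9 + 114.3 + 62.2 + 328.2 + 572.6 = 729.4
Trade balance = 1298.3 + 729.4 = 2027.7
(Excluded from the trade balance — primary income: dividends paid to foreign shareholders of resident firms 100.7, compensation paid to foreign seasonal workers 33.8; secondary income: contributions paid to international organisations 22.7; financial account: purchases of foreign government bonds by domestic residents 636.1, sale of domestic government bonds to non-residents 525.9, new loans extended by domestic banks to foreign borrowers 167.5, foreign purchases of equities on the domestic stock exchange 534.1, borrowing by resident firms from foreign banks 331.3; capital account: sale of embassy land to a foreign government 19.6.)

2027.7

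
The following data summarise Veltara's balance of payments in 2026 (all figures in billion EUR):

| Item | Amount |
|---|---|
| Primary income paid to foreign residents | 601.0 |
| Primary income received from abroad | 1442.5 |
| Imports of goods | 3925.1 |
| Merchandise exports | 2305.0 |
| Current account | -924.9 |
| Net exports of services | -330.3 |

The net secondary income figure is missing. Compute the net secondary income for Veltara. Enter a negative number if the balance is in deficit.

184.0

Current account = goods balance + services balance + net primary income + net secondary income
Sum of the known components = -1108.9
Net secondary income = CA - (known components) = -924.9 - (-1108.9) = 184.0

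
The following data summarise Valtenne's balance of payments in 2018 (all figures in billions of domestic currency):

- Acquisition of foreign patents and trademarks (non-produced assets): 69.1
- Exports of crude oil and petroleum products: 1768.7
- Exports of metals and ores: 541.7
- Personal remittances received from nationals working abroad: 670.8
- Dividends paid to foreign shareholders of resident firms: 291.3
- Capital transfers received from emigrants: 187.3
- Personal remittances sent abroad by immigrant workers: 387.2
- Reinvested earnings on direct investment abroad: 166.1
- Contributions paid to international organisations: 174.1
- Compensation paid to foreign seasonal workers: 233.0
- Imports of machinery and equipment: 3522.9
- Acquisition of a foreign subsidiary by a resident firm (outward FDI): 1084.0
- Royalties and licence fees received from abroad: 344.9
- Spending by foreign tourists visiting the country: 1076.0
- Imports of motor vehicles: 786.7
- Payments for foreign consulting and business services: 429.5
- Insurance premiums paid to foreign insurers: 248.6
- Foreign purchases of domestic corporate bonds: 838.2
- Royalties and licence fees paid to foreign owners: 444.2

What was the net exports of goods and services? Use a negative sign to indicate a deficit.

-1700.6

Goods: 541.7 + 1768.7 - 3522.9 - 786.7 = -1999.2
Services: 1076.0 + 344.9 - 429.5 - 444.2 - 248.6 = 298.6
Trade balance = -1999.2 + 298.6 = -1700.6
(Excluded from the trade balance — capital account: acquisition of foreign patents and trademarks (non-produced assets) 69.1, capital transfers received from emigrants 187.3; secondary income: personal remittances received from nationals working abroad 670.8, personal remittances sent abroad by immigrant workers 387.2, contributions paid to international organisations 174.1; primary income: dividends paid to foreign shareholders of resident firms 291.3, reinvested earnings on direct investment abroad 166.1, compensation paid to foreign seasonal workers 233.0; financial account: acquisition of a foreign subsidiary by a resident firm (outward FDI) 1084.0, foreign purchases of domestic corporate bonds 838.2.)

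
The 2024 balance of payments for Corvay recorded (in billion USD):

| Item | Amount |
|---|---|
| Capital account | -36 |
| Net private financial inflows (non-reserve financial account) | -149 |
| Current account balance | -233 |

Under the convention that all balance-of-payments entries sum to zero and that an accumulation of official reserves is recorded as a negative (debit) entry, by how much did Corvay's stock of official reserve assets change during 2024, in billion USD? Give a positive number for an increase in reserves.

Official reserve transactions balance = -((-233) + (-36) + (-149)) = 418
An accumulation of reserves is recorded as a debit (negative entry), so the change in the stock of reserves is the negative of that balance.
Change in official reserves = -(418) = -418

-418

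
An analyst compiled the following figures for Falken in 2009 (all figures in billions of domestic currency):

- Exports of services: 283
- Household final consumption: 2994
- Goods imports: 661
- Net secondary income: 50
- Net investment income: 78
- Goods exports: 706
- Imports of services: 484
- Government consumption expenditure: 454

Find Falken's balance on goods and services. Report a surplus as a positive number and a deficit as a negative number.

Goods balance = 706 - 661 = 45
Services balance = 283 - 484 = -201
Trade balance (goods + services) = 45 + (-201) = -156

-156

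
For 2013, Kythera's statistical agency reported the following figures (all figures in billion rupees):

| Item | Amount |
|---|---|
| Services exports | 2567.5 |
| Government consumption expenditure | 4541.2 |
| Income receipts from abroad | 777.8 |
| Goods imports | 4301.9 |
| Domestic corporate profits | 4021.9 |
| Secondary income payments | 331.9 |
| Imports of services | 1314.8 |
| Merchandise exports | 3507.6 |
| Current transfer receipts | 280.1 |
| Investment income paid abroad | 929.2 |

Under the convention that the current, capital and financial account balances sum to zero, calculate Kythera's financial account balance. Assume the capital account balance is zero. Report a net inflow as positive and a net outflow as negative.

Goods balance = 3507.6 - 4301.9 = -794.3
Services balance = 2567.5 - 1314.8 = 1252.7
Trade balance (goods + services) = -794.3 + 1252.7 = 458.4
Net primary income = 777.8 - 929.2 = -151.4
Net secondary income = 280.1 - 331.9 = -51.8
Current account = 458.4 + (-151.4) + (-51.8) = 255.2
Financial account = -(255.2) = -255.2

-255.2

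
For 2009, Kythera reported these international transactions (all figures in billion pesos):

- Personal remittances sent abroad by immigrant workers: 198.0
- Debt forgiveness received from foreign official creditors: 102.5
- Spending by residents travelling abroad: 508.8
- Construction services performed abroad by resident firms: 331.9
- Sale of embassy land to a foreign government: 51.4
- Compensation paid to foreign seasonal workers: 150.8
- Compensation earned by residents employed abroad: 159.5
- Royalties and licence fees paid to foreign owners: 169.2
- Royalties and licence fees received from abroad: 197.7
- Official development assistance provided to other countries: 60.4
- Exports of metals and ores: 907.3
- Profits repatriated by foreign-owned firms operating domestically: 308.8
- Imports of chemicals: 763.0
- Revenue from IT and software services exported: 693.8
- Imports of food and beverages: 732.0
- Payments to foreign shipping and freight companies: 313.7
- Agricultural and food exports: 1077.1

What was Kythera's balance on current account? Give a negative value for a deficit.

162.6

Goods: -763.0 + 907.3 - 732.0 + 1077.1 = 489.4
Services: -313.7 + 197.7 - 169.2 + 331.9 - 508.8 + 693.8 = 231.7
Primary income: -150.8 + 159.5 - 308.8 = -300.1
Secondary income: -198.0 - 60.4 = -258.4
Current account = 489.4 + 231.7 + (-300.1) + (-258.4) = 162.6
(Excluded from the current account — capital account: debt forgiveness received from foreign official creditors 102.5, sale of embassy land to a foreign government 51.4.)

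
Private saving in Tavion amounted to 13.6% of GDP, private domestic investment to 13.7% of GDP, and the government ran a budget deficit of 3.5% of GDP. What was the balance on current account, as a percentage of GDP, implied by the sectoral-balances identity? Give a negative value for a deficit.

By the sectoral-balances identity, CA = (S_private - I) + (T - G).
Private balance = 13.6 - 13.7 = -0.1
Government balance (T - G) = -3.5
CA = -0.1 + (-3.5) = -3.6

-3.6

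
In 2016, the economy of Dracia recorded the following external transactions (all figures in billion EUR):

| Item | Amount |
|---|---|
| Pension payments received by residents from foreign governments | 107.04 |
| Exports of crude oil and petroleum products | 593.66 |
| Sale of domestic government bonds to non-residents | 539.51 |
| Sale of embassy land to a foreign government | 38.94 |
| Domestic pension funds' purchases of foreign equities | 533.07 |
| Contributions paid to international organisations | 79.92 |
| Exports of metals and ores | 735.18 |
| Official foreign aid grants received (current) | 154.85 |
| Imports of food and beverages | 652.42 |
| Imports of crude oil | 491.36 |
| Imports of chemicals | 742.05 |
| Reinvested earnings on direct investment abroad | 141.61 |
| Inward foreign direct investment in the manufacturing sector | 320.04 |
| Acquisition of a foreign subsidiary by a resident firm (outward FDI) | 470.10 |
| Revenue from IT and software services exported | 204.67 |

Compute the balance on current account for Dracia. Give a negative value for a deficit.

-28.74

Goods: -491.36 + 735.18 - 742.05 + 593.66 - 652.42 = -556.99
Services: 204.67
Primary income: 141.61
Secondary income: 154.85 + 107.04 - 79.92 = 181.97
Current account = (-556.99) + 204.67 + 141.61 + 181.97 = -28.74
(Excluded from the current account — financial account: sale of domestic government bonds to non-residents 539.51, domestic pension funds' purchases of foreign equities 533.07, inward foreign direct investment in the manufacturing sector 320.04, acquisition of a foreign subsidiary by a resident firm (outward FDI) 470.10; capital account: sale of embassy land to a foreign government 38.94.)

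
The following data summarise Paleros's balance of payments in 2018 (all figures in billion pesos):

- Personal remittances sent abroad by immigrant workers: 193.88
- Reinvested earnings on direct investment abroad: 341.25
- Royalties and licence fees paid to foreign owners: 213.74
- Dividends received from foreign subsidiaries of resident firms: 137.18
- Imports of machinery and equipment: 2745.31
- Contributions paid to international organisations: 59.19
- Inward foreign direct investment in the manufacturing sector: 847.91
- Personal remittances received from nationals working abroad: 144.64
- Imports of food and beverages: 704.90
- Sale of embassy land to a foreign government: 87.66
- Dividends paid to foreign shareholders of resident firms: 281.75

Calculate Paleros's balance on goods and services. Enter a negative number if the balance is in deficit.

-3663.95

Goods: -704.90 - 2745.31 = -3450.21
Services: -213.74
Trade balance = -3450.21 + (-213.74) = -3663.95
(Excluded from the trade balance — secondary income: personal remittances sent abroad by immigrant workers 193.88, contributions paid to international organisations 59.19, personal remittances received from nationals working abroad 144.64; primary income: reinvested earnings on direct investment abroad 341.25, dividends received from foreign subsidiaries of resident firms 137.18, dividends paid to foreign shareholders of resident firms 281.75; financial account: inward foreign direct investment in the manufacturing sector 847.91; capital account: sale of embassy land to a foreign government 87.66.)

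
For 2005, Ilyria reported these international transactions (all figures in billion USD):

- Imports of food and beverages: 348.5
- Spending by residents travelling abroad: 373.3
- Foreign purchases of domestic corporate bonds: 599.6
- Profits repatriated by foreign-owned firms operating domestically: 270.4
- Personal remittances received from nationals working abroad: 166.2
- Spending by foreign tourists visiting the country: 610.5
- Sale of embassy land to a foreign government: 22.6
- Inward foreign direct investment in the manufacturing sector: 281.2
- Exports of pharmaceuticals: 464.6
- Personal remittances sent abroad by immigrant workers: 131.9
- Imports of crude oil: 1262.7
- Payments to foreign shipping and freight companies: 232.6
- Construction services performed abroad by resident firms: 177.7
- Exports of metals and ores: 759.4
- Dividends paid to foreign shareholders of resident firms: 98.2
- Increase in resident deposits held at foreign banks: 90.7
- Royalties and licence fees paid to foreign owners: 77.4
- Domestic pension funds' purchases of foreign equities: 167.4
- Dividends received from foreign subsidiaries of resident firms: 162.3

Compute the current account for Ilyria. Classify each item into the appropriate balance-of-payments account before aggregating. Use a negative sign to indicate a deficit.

Goods: -1262.7 + 759.4 - 348.5 + 464.6 = -387.2
Services: 177.7 - 373.3 + 610.5 - 77.4 - 232.6 = 104.9
Primary income: -270.4 + 162.3 - 98.2 = -206.3
Secondary income: -131.9 + 166.2 = 34.3
Current account = (-387.2) + 104.9 + (-206.3) + 34.3 = -454.3
(Excluded from the current account — financial account: foreign purchases of domestic corporate bonds 599.6, inward foreign direct investment in the manufacturing sector 281.2, increase in resident deposits held at foreign banks 90.7, domestic pension funds' purchases of foreign equities 167.4; capital account: sale of embassy land to a foreign government 22.6.)

-454.3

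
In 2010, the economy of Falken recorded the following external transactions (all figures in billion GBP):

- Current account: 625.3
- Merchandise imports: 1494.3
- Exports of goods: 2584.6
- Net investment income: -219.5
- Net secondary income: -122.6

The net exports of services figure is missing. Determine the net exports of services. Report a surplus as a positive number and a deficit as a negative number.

Current account = goods balance + services balance + net primary income + net secondary income
Sum of the known components = 748.2
Net exports of services = CA - (known components) = 625.3 - 748.2 = -122.9

-122.9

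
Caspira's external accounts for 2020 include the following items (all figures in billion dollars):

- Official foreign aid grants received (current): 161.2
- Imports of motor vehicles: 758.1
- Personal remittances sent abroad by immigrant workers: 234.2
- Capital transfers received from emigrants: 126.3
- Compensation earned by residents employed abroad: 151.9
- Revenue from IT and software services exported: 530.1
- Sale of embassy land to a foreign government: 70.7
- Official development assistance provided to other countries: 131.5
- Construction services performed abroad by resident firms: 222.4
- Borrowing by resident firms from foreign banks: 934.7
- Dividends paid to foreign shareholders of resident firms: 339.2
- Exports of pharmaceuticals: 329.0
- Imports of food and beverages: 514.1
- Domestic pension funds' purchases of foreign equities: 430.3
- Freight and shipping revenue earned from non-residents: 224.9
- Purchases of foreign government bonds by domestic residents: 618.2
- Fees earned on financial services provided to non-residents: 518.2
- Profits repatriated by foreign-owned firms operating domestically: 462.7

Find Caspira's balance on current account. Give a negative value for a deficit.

Goods: 329.0 - 758.1 - 514.1 = -943.2
Services: 530.1 + 224.9 + 518.2 + 222.4 = 1495.6
Primary income: -339.2 + 151.9 - 462.7 = -650.0
Secondary income: -131.5 - 234.2 + 161.2 = -204.5
Current account = (-943.2) + 1495.6 + (-650.0) + (-204.5) = -302.1
(Excluded from the current account — capital account: capital transfers received from emigrants 126.3, sale of embassy land to a foreign government 70.7; financial account: borrowing by resident firms from foreign banks 934.7, domestic pension funds' purchases of foreign equities 430.3, purchases of foreign government bonds by domestic residents 618.2.)

-302.1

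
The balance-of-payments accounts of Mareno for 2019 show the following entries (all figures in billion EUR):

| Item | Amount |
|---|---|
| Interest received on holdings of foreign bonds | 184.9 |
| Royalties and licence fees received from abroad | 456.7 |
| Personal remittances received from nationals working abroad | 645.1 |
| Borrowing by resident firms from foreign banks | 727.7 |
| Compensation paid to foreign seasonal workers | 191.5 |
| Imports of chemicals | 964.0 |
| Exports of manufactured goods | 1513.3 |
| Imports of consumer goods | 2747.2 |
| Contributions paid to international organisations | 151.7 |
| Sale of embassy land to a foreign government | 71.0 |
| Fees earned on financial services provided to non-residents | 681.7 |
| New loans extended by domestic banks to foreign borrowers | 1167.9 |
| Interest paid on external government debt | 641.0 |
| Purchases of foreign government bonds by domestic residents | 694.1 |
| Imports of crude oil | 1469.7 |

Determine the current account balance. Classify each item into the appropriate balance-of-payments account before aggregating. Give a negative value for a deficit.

-2683.4

Goods: -1469.7 + 1513.3 - 964.0 - 2747.2 = -3667.6
Services: 456.7 + 681.7 = 1138.4
Primary income: 184.9 - 191.5 - 641.0 = -647.6
Secondary income: 645.1 - 151.7 = 493.4
Current account = (-3667.6) + 1138.4 + (-647.6) + 493.4 = -2683.4
(Excluded from the current account — financial account: borrowing by resident firms from foreign banks 727.7, new loans extended by domestic banks to foreign borrowers 1167.9, purchases of foreign government bonds by domestic residents 694.1; capital account: sale of embassy land to a foreign government 71.0.)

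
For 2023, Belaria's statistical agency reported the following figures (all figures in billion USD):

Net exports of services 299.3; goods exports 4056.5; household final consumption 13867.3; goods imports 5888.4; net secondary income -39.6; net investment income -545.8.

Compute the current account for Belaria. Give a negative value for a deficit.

-2118.0

Goods balance = 4056.5 - 5888.4 = -1831.9
Services balance = 299.3
Trade balance (goods + services) = -1831.9 + 299.3 = -1532.6
Net primary income = -545.8
Net secondary income = -39.6
Current account = -1532.6 + (-545.8) + (-39.6) = -2118.0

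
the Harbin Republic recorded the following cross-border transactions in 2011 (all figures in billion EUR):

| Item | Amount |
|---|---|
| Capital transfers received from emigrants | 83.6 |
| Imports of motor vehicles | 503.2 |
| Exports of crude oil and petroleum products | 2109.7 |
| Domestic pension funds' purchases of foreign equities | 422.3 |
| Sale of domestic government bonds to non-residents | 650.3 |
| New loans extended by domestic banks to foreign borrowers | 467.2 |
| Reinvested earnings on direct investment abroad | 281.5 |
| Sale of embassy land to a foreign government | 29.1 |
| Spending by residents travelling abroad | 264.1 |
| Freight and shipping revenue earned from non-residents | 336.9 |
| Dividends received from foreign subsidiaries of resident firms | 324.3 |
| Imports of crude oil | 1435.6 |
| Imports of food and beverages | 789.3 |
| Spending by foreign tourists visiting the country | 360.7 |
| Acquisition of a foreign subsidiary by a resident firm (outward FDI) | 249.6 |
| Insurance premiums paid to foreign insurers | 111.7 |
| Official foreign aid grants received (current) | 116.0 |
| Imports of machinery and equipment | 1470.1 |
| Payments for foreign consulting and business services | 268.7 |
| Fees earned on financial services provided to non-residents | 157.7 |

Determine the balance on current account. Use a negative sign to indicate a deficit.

Goods: -503.2 - 1470.1 - 1435.6 - 789.3 + 2109.7 = -2088.5
Services: -111.7 + 360.7 - 268.7 - 264.1 + 157.7 + 336.9 = 210.8
Primary income: 324.3 + 281.5 = 605.8
Secondary income: 116.0
Current account = (-2088.5) + 210.8 + 605.8 + 116.0 = -1155.9
(Excluded from the current account — capital account: capital transfers received from emigrants 83.6, sale of embassy land to a foreign government 29.1; financial account: domestic pension funds' purchases of foreign equities 422.3, sale of domestic government bonds to non-residents 650.3, new loans extended by domestic banks to foreign borrowers 467.2, acquisition of a foreign subsidiary by a resident firm (outward FDI) 249.6.)

-1155.9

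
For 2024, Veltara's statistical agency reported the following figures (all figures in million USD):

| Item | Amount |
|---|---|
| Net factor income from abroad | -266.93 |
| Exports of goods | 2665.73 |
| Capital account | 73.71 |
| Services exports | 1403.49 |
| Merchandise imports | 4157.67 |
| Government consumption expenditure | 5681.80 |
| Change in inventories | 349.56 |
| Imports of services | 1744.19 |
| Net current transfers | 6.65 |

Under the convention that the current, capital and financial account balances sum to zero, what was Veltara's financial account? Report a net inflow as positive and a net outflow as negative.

2019.21

Goods balance = 2665.73 - 4157.67 = -1491.94
Services balance = 1403.49 - 1744.19 = -340.70
Trade balance (goods + services) = -1491.94 + (-340.70) = -1832.64
Net primary income = -266.93
Net secondary income = 6.65
Current account = -1832.64 + (-266.93) + 6.65 = -2092.92
Financial account = -(-2092.92 + 73.71) = 2019.21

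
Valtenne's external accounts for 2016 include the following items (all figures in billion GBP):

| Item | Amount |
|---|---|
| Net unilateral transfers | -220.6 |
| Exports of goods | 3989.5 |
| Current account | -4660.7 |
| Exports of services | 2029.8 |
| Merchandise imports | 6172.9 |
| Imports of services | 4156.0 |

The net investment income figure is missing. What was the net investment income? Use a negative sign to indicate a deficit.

-130.5

Current account = goods balance + services balance + net primary income + net secondary income
Sum of the known components = -4530.2
Net investment income = CA - (known components) = -4660.7 - (-4530.2) = -130.5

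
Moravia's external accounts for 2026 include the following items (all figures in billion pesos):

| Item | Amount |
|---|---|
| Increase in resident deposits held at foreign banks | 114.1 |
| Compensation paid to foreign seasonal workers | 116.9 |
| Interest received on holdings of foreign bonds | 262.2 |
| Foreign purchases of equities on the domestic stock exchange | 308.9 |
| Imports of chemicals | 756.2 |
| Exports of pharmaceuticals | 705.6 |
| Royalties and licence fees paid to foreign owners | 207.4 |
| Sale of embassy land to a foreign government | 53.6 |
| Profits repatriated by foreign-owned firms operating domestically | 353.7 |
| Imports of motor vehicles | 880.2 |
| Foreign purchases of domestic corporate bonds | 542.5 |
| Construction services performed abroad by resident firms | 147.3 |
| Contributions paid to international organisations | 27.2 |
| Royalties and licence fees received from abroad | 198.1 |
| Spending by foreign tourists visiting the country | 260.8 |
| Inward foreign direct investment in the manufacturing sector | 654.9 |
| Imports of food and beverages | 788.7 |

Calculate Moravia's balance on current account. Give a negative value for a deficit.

Goods: -880.2 - 756.2 - 788.7 + 705.6 = -1719.5
Services: 260.8 + 147.3 - 207.4 + 198.1 = 398.8
Primary income: 262.2 - 353.7 - 116.9 = -208.4
Secondary income: -27.2
Current account = (-1719.5) + 398.8 + (-208.4) + (-27.2) = -1556.3
(Excluded from the current account — financial account: increase in resident deposits held at foreign banks 114.1, foreign purchases of equities on the domestic stock exchange 308.9, foreign purchases of domestic corporate bonds 542.5, inward foreign direct investment in the manufacturing sector 654.9; capital account: sale of embassy land to a foreign government 53.6.)

-1556.3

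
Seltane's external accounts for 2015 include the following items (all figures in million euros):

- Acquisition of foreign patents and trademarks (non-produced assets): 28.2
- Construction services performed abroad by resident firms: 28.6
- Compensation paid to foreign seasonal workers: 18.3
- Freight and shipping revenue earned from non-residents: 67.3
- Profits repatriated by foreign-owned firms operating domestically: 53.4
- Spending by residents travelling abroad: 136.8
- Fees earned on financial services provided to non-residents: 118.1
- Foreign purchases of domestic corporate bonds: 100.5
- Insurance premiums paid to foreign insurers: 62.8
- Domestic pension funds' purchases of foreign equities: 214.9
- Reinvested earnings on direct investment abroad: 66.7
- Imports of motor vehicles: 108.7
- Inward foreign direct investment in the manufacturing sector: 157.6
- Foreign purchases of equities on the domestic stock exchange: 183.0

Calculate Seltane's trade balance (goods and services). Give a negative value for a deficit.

-94.3

Goods: -108.7
Services: -62.8 - 136.8 + 118.1 + 28.6 + 67.3 = 14.4
Trade balance = -108.7 + 14.4 = -94.3
(Excluded from the trade balance — capital account: acquisition of foreign patents and trademarks (non-produced assets) 28.2; primary income: compensation paid to foreign seasonal workers 18.3, profits repatriated by foreign-owned firms operating domestically 53.4, reinvested earnings on direct investment abroad 66.7; financial account: foreign purchases of domestic corporate bonds 100.5, domestic pension funds' purchases of foreign equities 214.9, inward foreign direct investment in the manufacturing sector 157.6, foreign purchases of equities on the domestic stock exchange 183.0.)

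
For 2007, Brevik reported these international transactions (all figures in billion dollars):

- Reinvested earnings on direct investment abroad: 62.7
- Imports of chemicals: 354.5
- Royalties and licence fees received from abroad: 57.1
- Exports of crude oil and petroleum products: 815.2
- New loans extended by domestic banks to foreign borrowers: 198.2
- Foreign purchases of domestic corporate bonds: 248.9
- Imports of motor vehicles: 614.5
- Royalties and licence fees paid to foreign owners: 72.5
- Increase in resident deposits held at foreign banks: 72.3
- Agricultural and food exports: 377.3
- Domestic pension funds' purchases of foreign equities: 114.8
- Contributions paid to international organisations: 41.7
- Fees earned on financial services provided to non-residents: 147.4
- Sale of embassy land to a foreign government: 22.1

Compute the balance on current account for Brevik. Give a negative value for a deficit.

376.5

Goods: -614.5 - 354.5 + 377.3 + 815.2 = 223.5
Services: 147.4 + 57.1 - 72.5 = 132.0
Primary income: 62.7
Secondary income: -41.7
Current account = 223.5 + 132.0 + 62.7 + (-41.7) = 376.5
(Excluded from the current account — financial account: new loans extended by domestic banks to foreign borrowers 198.2, foreign purchases of domestic corporate bonds 248.9, increase in resident deposits held at foreign banks 72.3, domestic pension funds' purchases of foreign equities 114.8; capital account: sale of embassy land to a foreign government 22.1.)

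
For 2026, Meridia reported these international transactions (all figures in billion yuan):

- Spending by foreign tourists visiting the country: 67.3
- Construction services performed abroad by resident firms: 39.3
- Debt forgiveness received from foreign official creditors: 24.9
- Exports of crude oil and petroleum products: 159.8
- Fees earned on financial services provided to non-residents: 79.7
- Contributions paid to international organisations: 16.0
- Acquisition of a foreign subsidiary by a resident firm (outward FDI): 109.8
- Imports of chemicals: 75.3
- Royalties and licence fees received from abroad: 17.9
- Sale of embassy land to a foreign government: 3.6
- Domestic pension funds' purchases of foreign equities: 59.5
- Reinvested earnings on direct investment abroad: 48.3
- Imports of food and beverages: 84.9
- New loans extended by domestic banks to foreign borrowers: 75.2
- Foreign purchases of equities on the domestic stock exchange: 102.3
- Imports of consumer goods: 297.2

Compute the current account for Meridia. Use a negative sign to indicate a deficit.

Goods: -84.9 - 75.3 - 297.2 + 159.8 = -297.6
Services: 39.3 + 79.7 + 67.3 + 17.9 = 204.2
Primary income: 48.3
Secondary income: -16.0
Current account = (-297.6) + 204.2 + 48.3 + (-16.0) = -61.1
(Excluded from the current account — capital account: debt forgiveness received from foreign official creditors 24.9, sale of embassy land to a foreign government 3.6; financial account: acquisition of a foreign subsidiary by a resident firm (outward FDI) 109.8, domestic pension funds' purchases of foreign equities 59.5, new loans extended by domestic banks to foreign borrowers 75.2, foreign purchases of equities on the domestic stock exchange 102.3.)

-61.1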